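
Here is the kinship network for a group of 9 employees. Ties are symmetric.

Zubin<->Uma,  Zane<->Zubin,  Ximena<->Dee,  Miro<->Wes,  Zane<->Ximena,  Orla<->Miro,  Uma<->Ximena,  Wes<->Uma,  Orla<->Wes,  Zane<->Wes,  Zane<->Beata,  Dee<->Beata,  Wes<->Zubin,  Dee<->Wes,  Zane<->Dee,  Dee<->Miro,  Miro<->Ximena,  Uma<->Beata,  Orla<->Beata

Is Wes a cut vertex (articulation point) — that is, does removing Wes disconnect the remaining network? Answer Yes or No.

Even without Wes, every remaining node can still reach every other (the residual graph is connected), so Wes is not a cut vertex.

No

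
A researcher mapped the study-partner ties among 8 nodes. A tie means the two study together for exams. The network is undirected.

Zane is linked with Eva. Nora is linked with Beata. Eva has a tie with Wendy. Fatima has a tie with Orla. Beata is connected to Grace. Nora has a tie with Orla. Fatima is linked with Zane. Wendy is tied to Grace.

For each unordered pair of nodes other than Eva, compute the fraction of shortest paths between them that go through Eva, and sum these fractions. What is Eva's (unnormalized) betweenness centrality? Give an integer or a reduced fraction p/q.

Pairs whose geodesics pass through Eva — Beata–Zane: 1/2; Grace–Zane: 1; Grace–Fatima: 1/2; Wendy–Zane: 1; Wendy–Fatima: 1; Wendy–Orla: 1/2.
All other pairs contribute 0.
Summing the contributions gives betweenness(Eva) = 9/2.

9/2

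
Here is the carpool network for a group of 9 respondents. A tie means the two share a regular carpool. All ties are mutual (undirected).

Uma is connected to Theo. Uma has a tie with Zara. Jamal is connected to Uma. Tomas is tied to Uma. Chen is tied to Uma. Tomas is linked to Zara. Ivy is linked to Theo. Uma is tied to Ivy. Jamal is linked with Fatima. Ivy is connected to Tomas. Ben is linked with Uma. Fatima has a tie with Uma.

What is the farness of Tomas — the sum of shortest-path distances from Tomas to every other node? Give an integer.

Distances from Tomas: Ben:2, Chen:2, Fatima:2, Ivy:1, Jamal:2, Theo:2, Uma:1, Zara:1.
Sum = 2 + 2 + 2 + 1 + 2 + 2 + 1 + 1 = 13.

13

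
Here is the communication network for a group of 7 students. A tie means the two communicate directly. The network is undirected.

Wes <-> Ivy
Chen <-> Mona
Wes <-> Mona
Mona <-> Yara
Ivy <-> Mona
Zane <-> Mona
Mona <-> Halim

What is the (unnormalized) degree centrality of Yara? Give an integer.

1

Yara is directly tied to Mona. That is 1 neighbor, so the degree of Yara is 1.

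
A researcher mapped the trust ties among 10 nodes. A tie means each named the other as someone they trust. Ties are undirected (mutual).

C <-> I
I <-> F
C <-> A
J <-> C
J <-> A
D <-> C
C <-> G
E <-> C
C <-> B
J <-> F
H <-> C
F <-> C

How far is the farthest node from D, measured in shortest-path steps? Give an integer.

Distances from D: A:2, B:2, C:1, E:2, F:2, G:2, H:2, I:2, J:2.
The largest is 2 (to F, A, I, B, E, J, G, and H), so the eccentricity of D is 2.

2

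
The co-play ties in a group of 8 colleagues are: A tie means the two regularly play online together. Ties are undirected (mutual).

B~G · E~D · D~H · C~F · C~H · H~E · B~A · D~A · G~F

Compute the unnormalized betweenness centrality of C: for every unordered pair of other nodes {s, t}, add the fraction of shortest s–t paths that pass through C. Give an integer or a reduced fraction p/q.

Pairs whose geodesics pass through C — F–D: 1; F–E: 1; F–H: 1; G–E: 1/2; G–H: 1.
All other pairs contribute 0.
Summing the contributions gives betweenness(C) = 9/2.

9/2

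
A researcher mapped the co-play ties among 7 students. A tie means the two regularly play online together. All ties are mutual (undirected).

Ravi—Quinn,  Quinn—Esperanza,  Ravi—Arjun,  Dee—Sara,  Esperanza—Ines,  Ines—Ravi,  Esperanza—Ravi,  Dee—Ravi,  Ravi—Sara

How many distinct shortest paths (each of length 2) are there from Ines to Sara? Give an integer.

The shortest distance is 2, and the only length-2 path is Ines–Ravi–Sara. So there is exactly 1 shortest path.

1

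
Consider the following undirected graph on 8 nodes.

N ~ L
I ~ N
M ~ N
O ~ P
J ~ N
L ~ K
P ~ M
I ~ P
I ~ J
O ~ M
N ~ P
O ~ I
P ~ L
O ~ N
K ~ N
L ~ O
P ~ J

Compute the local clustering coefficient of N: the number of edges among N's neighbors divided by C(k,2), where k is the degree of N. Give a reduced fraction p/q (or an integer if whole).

10/21

N's neighbors: I, J, K, L, M, O, and P (k = 7).
Possible neighbor pairs: C(7,2) = 21. Edges among them: I–J, I–O, I–P, J–P, K–L, L–O, L–P, M–O, M–P, O–P → e = 10.
Clustering(N) = 10/21.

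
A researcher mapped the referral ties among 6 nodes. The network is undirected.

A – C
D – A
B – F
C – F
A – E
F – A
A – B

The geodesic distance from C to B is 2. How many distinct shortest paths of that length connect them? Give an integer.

The shortest distance is 2. The length-2 paths are: C–A–B; C–F–B.
That gives 2 distinct shortest paths.

2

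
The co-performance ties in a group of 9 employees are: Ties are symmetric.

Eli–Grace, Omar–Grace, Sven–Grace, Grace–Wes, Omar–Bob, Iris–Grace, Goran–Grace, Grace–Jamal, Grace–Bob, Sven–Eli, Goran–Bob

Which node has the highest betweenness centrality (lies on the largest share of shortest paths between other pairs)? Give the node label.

Grace

Unnormalized betweenness of each node: Bob:1/2, Eli:0, Goran:0, Grace:49/2, Iris:0, Jamal:0, Omar:0, Sven:0, Wes:0.
Grace has the largest value, 49/2, making it the main broker — the node through which the most shortest paths run.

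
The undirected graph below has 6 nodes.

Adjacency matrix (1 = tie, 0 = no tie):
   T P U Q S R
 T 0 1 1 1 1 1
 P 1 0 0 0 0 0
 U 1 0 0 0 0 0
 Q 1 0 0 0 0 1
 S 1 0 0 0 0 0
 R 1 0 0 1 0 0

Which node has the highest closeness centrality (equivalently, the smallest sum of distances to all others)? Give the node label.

Farness (sum of distances to all others) for each node — P:9, Q:8, R:8, S:9, T:5, U:9.
The smallest farness is 5, for T, so T has the highest closeness.

T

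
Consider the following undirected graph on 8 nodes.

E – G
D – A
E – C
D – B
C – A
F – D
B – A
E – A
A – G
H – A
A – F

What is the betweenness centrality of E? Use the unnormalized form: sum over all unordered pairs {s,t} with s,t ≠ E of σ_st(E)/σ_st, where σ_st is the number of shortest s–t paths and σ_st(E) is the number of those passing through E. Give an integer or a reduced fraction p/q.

1/2

Pairs whose geodesics pass through E — C–G: 1/2.
All other pairs contribute 0.
Summing the contributions gives betweenness(E) = 1/2.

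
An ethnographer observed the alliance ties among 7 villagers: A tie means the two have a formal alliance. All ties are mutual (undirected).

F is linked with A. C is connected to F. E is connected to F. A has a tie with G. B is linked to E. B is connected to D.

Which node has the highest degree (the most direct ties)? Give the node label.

Degrees — A:2, B:2, C:1, D:1, E:2, F:3, G:1.
The maximum is 3, attained only by F.

F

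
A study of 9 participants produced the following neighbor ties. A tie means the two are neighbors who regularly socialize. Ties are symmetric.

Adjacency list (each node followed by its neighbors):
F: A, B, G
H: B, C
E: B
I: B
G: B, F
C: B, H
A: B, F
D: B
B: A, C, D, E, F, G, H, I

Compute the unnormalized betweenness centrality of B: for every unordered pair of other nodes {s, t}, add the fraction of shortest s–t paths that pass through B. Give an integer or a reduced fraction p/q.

Pairs whose geodesics pass through B — E–I: 1; E–A: 1; E–H: 1; E–G: 1; E–C: 1; E–D: 1; E–F: 1; I–A: 1; I–H: 1; I–G: 1; I–C: 1; I–D: 1; I–F: 1; A–H: 1 … (+11 more pairs).
All other pairs contribute 0.
Summing the contributions gives betweenness(B) = 49/2.

49/2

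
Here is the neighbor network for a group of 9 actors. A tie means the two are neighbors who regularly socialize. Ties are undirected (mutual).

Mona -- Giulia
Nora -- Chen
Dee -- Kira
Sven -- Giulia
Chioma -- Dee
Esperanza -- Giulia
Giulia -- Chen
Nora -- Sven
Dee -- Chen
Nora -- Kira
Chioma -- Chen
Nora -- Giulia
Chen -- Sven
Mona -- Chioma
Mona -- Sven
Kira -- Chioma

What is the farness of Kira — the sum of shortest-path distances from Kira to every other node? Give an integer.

14

Distances from Kira: Chen:2, Chioma:1, Dee:1, Esperanza:3, Giulia:2, Mona:2, Nora:1, Sven:2.
Sum = 2 + 1 + 1 + 3 + 2 + 2 + 1 + 2 = 14.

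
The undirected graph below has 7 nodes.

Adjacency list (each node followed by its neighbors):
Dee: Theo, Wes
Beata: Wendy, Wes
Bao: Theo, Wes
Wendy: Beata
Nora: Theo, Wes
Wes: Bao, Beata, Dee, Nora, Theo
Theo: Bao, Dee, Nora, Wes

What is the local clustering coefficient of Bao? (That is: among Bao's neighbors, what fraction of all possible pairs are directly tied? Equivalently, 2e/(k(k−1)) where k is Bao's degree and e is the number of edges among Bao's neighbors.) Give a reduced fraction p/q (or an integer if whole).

Bao's neighbors: Theo and Wes (k = 2).
Possible neighbor pairs: C(2,2) = 1. Edges among them: Theo–Wes → e = 1.
Clustering(Bao) = 1/1.

1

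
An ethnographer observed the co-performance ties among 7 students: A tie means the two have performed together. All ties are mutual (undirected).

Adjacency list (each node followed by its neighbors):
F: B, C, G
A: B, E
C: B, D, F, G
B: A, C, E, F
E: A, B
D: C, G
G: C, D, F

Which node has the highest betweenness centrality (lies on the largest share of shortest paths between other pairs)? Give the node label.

Unnormalized betweenness of each node: A:0, B:8, C:5, D:0, E:0, F:3/2, G:1/2.
B has the largest value, 8, making it the main broker — the node through which the most shortest paths run.

B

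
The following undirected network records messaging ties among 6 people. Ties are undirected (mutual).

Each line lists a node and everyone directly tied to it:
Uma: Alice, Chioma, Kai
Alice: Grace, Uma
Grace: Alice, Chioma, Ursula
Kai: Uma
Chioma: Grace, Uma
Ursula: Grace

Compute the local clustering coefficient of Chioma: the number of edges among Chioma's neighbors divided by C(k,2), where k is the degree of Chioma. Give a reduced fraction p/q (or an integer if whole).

Chioma's neighbors: Grace and Uma (k = 2).
Possible neighbor pairs: C(2,2) = 1. Edges among them: none → e = 0.
Clustering(Chioma) = 0/1.

0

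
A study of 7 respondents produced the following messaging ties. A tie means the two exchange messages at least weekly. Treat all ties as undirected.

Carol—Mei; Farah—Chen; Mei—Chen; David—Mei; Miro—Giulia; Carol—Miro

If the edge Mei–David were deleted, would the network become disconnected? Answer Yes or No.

Yes

Without the Mei–David edge there is no alternate route between Mei and David, so the network disconnects. It is a bridge.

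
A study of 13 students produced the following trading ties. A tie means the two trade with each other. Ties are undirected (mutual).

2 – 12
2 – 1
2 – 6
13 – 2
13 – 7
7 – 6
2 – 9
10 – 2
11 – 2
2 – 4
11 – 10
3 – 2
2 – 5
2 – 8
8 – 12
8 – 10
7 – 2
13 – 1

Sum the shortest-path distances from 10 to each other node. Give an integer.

21

Distances from 10: 1:2, 2:1, 3:2, 4:2, 5:2, 6:2, 7:2, 8:1, 9:2, 11:1, 12:2, 13:2.
Sum = 2 + 1 + 2 + 2 + 2 + 2 + 2 + 1 + 2 + 1 + 2 + 2 = 21.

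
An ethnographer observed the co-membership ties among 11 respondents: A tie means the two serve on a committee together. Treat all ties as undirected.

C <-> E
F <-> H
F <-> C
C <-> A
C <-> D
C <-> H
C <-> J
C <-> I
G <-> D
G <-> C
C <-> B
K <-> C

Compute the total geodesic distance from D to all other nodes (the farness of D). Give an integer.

Distances from D: A:2, B:2, C:1, E:2, F:2, G:1, H:2, I:2, J:2, K:2.
Sum = 2 + 2 + 1 + 2 + 2 + 1 + 2 + 2 + 2 + 2 = 18.

18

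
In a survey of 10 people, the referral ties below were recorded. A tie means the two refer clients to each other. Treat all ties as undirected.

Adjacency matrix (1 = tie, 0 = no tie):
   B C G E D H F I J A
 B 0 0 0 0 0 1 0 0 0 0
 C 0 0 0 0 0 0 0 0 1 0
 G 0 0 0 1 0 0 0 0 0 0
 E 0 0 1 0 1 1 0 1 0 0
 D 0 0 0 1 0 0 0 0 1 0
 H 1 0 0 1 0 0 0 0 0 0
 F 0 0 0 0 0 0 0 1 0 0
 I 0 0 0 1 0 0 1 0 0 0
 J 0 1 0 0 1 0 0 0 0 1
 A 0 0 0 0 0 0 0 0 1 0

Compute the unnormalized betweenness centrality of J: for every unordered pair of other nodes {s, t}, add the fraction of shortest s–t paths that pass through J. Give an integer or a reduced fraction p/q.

Pairs whose geodesics pass through J — B–C: 1; B–A: 1; C–G: 1; C–E: 1; C–D: 1; C–H: 1; C–F: 1; C–I: 1; C–A: 1; G–A: 1; E–A: 1; D–A: 1; H–A: 1; F–A: 1 … (+1 more pairs).
All other pairs contribute 0.
Summing the contributions gives betweenness(J) = 15.

15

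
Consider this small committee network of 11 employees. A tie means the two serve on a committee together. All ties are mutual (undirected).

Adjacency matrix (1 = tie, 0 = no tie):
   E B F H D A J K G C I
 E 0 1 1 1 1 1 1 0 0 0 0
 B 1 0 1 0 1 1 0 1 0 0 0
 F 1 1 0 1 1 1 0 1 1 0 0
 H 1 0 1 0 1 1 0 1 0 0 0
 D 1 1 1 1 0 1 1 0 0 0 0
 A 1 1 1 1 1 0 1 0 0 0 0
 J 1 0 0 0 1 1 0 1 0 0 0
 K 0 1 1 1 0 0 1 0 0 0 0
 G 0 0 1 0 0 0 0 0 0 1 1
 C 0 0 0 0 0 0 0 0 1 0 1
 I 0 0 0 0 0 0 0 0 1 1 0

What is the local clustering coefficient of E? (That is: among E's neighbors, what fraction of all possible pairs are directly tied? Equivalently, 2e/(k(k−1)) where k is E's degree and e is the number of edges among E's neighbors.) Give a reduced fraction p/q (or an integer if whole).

11/15

E's neighbors: A, B, D, F, H, and J (k = 6).
Possible neighbor pairs: C(6,2) = 15. Edges among them: A–B, A–D, A–F, A–H, A–J, B–D, B–F, D–F, D–H, D–J, F–H → e = 11.
Clustering(E) = 11/15.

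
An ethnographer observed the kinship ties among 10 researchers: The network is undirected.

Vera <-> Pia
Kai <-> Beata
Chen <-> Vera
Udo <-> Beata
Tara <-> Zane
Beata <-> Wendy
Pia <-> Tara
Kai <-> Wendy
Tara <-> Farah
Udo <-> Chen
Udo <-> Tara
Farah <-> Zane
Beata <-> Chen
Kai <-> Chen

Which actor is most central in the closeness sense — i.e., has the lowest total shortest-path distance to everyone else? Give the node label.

Farness (sum of distances to all others) for each node — Beata:17, Chen:16, Farah:23, Kai:21, Pia:20, Tara:16, Udo:15, Vera:19, Wendy:24, Zane:23.
The smallest farness is 15, for Udo, so Udo has the highest closeness.

Udo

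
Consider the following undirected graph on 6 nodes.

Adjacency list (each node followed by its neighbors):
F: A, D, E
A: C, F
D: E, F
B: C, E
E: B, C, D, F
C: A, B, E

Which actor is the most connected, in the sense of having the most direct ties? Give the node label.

Degrees — A:2, B:2, C:3, D:2, E:4, F:3.
The maximum is 4, attained only by E.

E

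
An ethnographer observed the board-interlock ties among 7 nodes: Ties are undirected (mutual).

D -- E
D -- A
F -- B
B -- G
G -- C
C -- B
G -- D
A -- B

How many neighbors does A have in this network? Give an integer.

2

A is directly tied to B and D. That is 2 neighbors, so the degree of A is 2.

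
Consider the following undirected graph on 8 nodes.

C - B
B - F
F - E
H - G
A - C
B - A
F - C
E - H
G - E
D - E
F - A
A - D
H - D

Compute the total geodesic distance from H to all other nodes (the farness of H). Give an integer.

Distances from H: A:2, B:3, C:3, D:1, E:1, F:2, G:1.
Sum = 2 + 3 + 3 + 1 + 1 + 2 + 1 = 13.

13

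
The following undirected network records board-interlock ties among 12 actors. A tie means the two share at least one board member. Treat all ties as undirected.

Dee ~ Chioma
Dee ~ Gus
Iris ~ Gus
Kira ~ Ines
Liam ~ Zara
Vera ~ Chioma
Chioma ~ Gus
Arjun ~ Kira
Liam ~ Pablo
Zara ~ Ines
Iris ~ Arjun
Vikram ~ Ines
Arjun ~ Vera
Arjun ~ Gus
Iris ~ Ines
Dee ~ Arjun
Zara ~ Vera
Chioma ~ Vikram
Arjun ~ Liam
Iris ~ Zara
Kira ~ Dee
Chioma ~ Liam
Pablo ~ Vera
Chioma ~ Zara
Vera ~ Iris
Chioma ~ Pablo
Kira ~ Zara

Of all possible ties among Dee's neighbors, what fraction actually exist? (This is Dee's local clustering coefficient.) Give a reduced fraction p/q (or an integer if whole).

1/2

Dee's neighbors: Arjun, Chioma, Gus, and Kira (k = 4).
Possible neighbor pairs: C(4,2) = 6. Edges among them: Arjun–Gus, Arjun–Kira, Chioma–Gus → e = 3.
Clustering(Dee) = 3/6 = 1/2.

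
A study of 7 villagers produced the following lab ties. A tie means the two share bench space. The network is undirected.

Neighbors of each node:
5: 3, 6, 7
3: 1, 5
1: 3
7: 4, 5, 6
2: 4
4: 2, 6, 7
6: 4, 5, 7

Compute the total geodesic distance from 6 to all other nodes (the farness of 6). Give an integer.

10

Distances from 6: 1:3, 2:2, 3:2, 4:1, 5:1, 7:1.
Sum = 3 + 2 + 2 + 1 + 1 + 1 = 10.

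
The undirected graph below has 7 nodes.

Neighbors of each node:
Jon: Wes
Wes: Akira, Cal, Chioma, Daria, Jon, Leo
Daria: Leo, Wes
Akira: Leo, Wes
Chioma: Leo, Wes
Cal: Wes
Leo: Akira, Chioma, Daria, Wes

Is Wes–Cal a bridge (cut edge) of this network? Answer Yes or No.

Without the Wes–Cal edge there is no alternate route between Wes and Cal, so the network disconnects. It is a bridge.

Yes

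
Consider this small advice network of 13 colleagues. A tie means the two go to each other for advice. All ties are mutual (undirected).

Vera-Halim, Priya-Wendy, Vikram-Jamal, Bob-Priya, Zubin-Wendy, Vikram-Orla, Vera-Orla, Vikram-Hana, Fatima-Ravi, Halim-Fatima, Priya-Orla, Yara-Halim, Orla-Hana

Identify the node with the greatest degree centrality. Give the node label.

Degrees — Bob:1, Fatima:2, Halim:3, Hana:2, Jamal:1, Orla:4, Priya:3, Ravi:1, Vera:2, Vikram:3, Wendy:2, Yara:1, Zubin:1.
The maximum is 4, attained only by Orla.

Orla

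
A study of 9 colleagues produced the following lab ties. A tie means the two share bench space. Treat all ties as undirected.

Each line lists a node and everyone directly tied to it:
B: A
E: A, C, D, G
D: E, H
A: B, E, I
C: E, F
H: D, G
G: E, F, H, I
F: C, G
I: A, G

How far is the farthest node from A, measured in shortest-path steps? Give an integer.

Distances from A: B:1, C:2, D:2, E:1, F:3, G:2, H:3, I:1.
The largest is 3 (to H and F), so the eccentricity of A is 3.

3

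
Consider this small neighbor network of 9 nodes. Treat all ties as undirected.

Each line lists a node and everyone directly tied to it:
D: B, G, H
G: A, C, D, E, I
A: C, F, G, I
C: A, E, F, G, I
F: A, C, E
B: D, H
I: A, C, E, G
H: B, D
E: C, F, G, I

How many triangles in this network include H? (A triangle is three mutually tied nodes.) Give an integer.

1

H's neighbors: B and D.
Neighbor pairs that are themselves tied: H–B–D. Each forms one triangle with H, for 1 in total.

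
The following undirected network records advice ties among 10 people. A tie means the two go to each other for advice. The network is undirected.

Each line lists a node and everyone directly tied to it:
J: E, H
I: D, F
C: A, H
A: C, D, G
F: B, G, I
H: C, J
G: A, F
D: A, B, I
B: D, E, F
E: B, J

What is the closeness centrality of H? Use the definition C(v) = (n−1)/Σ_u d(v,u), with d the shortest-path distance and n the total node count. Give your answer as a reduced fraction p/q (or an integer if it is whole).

Distances from H: A:2, B:3, C:1, D:3, E:2, F:4, G:3, I:4, J:1. Sum = 23.
n = 10, so closeness = 9/23.

9/23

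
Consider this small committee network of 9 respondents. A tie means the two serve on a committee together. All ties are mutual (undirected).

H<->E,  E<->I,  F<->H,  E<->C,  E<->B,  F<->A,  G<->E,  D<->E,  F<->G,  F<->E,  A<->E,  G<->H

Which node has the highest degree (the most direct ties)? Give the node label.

E

Degrees — A:2, B:1, C:1, D:1, E:8, F:4, G:3, H:3, I:1.
The maximum is 8, attained only by E.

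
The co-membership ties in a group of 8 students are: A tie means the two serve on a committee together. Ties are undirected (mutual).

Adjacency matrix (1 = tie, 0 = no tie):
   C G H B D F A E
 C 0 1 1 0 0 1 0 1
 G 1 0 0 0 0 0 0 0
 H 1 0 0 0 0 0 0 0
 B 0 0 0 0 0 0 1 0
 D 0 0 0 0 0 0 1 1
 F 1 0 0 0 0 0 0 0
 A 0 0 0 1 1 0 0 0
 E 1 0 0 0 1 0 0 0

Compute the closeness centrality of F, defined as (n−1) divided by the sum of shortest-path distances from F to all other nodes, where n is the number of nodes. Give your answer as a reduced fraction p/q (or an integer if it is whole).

Distances from F: A:4, B:5, C:1, D:3, E:2, G:2, H:2. Sum = 19.
n = 8, so closeness = 7/19.

7/19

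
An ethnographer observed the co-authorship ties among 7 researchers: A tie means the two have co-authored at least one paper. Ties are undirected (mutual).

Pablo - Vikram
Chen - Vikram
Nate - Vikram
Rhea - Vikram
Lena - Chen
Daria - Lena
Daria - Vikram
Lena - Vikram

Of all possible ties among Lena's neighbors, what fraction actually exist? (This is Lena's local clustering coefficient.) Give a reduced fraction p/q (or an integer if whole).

Lena's neighbors: Chen, Daria, and Vikram (k = 3).
Possible neighbor pairs: C(3,2) = 3. Edges among them: Chen–Vikram, Daria–Vikram → e = 2.
Clustering(Lena) = 2/3.

2/3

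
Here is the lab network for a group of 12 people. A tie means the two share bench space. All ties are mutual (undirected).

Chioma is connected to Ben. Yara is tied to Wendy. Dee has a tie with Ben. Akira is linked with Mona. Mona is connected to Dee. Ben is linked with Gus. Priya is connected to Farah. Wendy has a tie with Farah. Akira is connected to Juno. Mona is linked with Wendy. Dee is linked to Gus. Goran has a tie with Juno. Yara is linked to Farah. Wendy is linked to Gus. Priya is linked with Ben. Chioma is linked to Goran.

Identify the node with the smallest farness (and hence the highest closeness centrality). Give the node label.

Ben

Farness (sum of distances to all others) for each node — Akira:27, Ben:21, Chioma:26, Dee:23, Farah:26, Goran:31, Gus:23, Juno:31, Mona:22, Priya:26, Wendy:22, Yara:30.
The smallest farness is 21, for Ben, so Ben has the highest closeness.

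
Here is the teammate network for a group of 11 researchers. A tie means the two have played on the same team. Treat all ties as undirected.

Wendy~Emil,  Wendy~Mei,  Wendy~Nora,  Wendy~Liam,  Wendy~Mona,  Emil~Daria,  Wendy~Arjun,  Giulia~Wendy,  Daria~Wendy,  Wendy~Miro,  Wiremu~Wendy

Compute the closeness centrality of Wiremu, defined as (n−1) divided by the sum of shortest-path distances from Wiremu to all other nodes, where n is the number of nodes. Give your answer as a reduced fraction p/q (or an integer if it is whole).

10/19

Distances from Wiremu: Arjun:2, Daria:2, Emil:2, Giulia:2, Liam:2, Mei:2, Miro:2, Mona:2, Nora:2, Wendy:1. Sum = 19.
n = 11, so closeness = 10/19.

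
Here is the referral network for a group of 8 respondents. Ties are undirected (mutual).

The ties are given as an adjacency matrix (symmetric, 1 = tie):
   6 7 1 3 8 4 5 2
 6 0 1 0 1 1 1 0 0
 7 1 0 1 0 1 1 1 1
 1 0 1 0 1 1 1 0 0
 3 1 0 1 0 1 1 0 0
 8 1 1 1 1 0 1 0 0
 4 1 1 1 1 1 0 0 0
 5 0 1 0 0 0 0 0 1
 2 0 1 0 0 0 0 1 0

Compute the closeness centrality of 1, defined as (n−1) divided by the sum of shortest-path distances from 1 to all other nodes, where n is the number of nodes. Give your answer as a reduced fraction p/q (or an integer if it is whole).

7/10

Distances from 1: 2:2, 3:1, 4:1, 5:2, 6:2, 7:1, 8:1. Sum = 10.
n = 8, so closeness = 7/10.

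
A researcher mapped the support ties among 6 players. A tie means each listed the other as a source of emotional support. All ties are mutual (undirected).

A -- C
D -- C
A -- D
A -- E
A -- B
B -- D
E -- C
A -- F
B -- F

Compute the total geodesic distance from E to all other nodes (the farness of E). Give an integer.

Distances from E: A:1, B:2, C:1, D:2, F:2.
Sum = 1 + 2 + 1 + 2 + 2 = 8.

8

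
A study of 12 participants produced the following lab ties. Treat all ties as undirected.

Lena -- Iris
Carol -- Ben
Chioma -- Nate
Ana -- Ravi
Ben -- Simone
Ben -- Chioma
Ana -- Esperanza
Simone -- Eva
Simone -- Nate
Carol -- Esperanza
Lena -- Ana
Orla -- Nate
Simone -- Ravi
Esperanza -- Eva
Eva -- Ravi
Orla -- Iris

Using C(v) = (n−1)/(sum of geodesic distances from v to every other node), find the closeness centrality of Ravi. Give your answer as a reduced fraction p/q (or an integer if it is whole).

Distances from Ravi: Ana:1, Ben:2, Carol:3, Chioma:3, Esperanza:2, Eva:1, Iris:3, Lena:2, Nate:2, Orla:3, Simone:1. Sum = 23.
n = 12, so closeness = 11/23.

11/23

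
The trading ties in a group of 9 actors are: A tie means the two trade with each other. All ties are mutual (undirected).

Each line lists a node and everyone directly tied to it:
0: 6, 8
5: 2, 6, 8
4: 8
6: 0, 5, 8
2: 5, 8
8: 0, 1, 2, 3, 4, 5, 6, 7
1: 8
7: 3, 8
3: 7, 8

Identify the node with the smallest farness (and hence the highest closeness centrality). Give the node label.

8

Farness (sum of distances to all others) for each node — 0:14, 1:15, 2:14, 3:14, 4:15, 5:13, 6:13, 7:14, 8:8.
The smallest farness is 8, for 8, so 8 has the highest closeness.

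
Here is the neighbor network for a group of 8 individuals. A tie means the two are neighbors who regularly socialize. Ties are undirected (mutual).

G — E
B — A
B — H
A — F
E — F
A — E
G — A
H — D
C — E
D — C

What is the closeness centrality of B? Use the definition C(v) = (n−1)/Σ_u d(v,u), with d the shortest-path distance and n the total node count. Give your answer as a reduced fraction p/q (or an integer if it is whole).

Distances from B: A:1, C:3, D:2, E:2, F:2, G:2, H:1. Sum = 13.
n = 8, so closeness = 7/13.

7/13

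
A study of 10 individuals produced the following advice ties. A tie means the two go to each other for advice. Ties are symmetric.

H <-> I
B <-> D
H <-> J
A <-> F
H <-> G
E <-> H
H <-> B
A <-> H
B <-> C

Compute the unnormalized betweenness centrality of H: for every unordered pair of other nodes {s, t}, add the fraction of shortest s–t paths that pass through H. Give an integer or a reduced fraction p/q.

Pairs whose geodesics pass through H — F–I: 1; F–C: 1; F–B: 1; F–J: 1; F–G: 1; F–D: 1; F–E: 1; I–C: 1; I–B: 1; I–J: 1; I–G: 1; I–A: 1; I–D: 1; I–E: 1 … (+18 more pairs).
All other pairs contribute 0.
Summing the contributions gives betweenness(H) = 32.

32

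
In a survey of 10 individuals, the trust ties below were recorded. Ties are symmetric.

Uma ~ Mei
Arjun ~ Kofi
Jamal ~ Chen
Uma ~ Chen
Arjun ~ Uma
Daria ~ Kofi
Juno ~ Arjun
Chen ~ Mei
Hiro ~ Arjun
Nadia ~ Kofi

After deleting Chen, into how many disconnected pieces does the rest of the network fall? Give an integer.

Without Chen, the remaining ties split the others into: {Arjun, Daria, Hiro, Juno, Kofi, Mei, Nadia, Uma}; {Jamal}.
That's 2 separate components.

2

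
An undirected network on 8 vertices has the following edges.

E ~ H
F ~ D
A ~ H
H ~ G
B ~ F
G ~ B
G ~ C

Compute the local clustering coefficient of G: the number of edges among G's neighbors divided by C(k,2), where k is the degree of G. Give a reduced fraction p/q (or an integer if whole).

G's neighbors: B, C, and H (k = 3).
Possible neighbor pairs: C(3,2) = 3. Edges among them: none → e = 0.
Clustering(G) = 0/3 = 0.

0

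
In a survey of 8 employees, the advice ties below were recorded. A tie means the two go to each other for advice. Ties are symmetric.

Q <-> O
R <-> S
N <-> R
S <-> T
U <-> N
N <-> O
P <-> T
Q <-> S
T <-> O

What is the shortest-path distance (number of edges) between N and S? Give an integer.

One shortest route is N – R – S, which uses 2 edges, and N and S are not directly tied, so nothing shorter exists. So d(N,S) = 2.

2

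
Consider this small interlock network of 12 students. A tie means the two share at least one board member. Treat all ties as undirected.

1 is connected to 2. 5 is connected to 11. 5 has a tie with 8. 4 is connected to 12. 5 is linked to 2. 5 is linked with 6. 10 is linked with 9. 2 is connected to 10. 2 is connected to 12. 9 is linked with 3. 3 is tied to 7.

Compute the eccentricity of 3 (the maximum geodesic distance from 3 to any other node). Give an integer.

Distances from 3: 1:4, 2:3, 4:5, 5:4, 6:5, 7:1, 8:5, 9:1, 10:2, 11:5, 12:4.
The largest is 5 (to 8, 11, 6, and 4), so the eccentricity of 3 is 5.

5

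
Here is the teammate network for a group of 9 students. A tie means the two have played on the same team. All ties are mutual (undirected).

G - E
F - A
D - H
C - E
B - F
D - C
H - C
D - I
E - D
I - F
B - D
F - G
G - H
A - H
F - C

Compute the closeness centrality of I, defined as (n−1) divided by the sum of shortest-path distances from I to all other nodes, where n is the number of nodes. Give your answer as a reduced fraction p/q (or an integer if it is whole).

Distances from I: A:2, B:2, C:2, D:1, E:2, F:1, G:2, H:2. Sum = 14.
n = 9, so closeness = 8/14 = 4/7.

4/7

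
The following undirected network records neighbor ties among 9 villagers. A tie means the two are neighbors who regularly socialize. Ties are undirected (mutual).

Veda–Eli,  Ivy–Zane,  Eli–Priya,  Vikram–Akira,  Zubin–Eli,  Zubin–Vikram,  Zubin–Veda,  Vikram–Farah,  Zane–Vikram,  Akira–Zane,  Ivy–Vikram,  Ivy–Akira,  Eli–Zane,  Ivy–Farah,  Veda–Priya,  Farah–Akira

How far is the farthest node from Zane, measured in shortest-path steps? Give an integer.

Distances from Zane: Akira:1, Eli:1, Farah:2, Ivy:1, Priya:2, Veda:2, Vikram:1, Zubin:2.
The largest is 2 (to Farah, Zubin, Veda, and Priya), so the eccentricity of Zane is 2.

2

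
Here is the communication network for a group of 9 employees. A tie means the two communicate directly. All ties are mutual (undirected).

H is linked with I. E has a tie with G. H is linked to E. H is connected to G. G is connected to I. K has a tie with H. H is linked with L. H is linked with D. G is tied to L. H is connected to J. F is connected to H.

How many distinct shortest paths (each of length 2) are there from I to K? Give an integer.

The shortest distance is 2, and the only length-2 path is I–H–K. So there is exactly 1 shortest path.

1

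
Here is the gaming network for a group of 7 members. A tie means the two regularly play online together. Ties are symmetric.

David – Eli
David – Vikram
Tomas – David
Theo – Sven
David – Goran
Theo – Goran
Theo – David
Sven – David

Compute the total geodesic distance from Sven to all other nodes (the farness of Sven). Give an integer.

Distances from Sven: David:1, Eli:2, Goran:2, Theo:1, Tomas:2, Vikram:2.
Sum = 1 + 2 + 2 + 1 + 2 + 2 = 10.

10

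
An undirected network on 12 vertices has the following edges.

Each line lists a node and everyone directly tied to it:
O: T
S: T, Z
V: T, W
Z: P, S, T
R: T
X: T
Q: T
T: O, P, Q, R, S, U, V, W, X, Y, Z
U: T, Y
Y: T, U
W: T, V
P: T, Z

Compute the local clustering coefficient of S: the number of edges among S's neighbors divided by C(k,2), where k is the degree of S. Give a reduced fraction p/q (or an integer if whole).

S's neighbors: T and Z (k = 2).
Possible neighbor pairs: C(2,2) = 1. Edges among them: T–Z → e = 1.
Clustering(S) = 1/1.

1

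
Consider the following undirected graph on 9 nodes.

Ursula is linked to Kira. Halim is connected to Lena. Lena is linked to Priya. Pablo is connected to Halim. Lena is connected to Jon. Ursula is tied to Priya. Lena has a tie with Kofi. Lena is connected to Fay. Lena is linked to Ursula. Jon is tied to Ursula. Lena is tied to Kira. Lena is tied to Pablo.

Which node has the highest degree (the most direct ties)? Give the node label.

Lena

Degrees — Fay:1, Halim:2, Jon:2, Kira:2, Kofi:1, Lena:8, Pablo:2, Priya:2, Ursula:4.
The maximum is 8, attained only by Lena.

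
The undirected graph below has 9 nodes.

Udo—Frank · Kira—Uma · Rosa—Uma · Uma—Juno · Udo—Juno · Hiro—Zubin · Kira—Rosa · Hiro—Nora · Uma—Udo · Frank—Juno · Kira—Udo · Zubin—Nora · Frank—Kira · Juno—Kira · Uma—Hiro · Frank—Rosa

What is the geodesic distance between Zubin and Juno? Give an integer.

3

One shortest route is Zubin – Hiro – Uma – Juno, which uses 3 edges, and at distance 2 from Zubin we only reach {Uma}, which does not include Juno. So d(Zubin,Juno) = 3.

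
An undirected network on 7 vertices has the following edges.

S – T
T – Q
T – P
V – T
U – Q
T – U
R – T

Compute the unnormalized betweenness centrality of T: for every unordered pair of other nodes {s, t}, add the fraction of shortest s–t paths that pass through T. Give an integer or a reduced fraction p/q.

14

Pairs whose geodesics pass through T — S–U: 1; S–Q: 1; S–P: 1; S–V: 1; S–R: 1; U–P: 1; U–V: 1; U–R: 1; Q–P: 1; Q–V: 1; Q–R: 1; P–V: 1; P–R: 1; V–R: 1.
All other pairs contribute 0.
Summing the contributions gives betweenness(T) = 14.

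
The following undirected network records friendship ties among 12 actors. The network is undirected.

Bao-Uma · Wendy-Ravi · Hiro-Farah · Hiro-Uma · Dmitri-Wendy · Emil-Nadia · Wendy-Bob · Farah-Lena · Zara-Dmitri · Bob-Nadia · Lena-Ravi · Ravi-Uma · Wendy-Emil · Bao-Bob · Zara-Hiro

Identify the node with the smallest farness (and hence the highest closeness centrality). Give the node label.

Wendy

Farness (sum of distances to all others) for each node — Bao:25, Bob:24, Dmitri:25, Emil:28, Farah:30, Hiro:25, Lena:27, Nadia:32, Ravi:21, Uma:22, Wendy:20, Zara:27.
The smallest farness is 20, for Wendy, so Wendy has the highest closeness.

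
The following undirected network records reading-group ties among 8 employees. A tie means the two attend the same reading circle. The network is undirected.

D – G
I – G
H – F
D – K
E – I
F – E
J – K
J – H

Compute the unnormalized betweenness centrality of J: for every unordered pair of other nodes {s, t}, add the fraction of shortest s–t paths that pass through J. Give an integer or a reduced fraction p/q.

Pairs whose geodesics pass through J — E–K: 1/2; F–K: 1; F–D: 1/2; H–K: 1; H–D: 1; H–G: 1/2.
All other pairs contribute 0.
Summing the contributions gives betweenness(J) = 9/2.

9/2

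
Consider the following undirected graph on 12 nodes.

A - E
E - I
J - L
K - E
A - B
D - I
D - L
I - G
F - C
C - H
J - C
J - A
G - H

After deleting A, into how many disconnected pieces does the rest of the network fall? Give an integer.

Without A, the remaining ties split the others into: {C, D, E, F, G, H, I, J, K, L}; {B}.
That's 2 separate components.

2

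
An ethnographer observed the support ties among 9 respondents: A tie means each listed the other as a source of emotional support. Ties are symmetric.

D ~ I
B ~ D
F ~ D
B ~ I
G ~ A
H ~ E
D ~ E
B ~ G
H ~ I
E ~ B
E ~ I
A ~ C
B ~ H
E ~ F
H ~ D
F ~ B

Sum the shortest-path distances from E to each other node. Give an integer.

14

Distances from E: A:3, B:1, C:4, D:1, F:1, G:2, H:1, I:1.
Sum = 3 + 1 + 4 + 1 + 1 + 2 + 1 + 1 = 14.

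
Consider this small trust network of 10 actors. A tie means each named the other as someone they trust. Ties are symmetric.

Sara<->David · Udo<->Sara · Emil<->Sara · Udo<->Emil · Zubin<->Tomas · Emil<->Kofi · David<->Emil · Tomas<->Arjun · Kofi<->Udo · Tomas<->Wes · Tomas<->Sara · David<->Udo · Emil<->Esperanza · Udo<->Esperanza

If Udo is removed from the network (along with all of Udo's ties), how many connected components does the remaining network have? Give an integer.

1

Udo's neighbors (David, Emil, Esperanza, Kofi, and Sara) remain reachable from one another through other ties, so the rest of the network stays in one piece.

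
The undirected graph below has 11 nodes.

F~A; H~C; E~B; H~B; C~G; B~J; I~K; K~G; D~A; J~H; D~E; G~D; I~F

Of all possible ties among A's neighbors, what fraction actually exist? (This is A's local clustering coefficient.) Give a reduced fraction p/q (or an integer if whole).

A's neighbors: D and F (k = 2).
Possible neighbor pairs: C(2,2) = 1. Edges among them: none → e = 0.
Clustering(A) = 0/1.

0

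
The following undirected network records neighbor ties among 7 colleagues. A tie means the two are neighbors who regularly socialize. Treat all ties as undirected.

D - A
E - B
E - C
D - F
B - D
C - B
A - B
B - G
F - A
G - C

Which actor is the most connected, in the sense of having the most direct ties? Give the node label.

B

Degrees — A:3, B:5, C:3, D:3, E:2, F:2, G:2.
The maximum is 5, attained only by B.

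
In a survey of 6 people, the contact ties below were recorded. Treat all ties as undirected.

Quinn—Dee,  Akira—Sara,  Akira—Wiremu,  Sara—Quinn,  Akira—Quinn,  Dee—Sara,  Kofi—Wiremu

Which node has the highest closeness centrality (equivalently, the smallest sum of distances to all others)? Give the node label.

Farness (sum of distances to all others) for each node — Akira:7, Dee:11, Kofi:13, Quinn:8, Sara:8, Wiremu:9.
The smallest farness is 7, for Akira, so Akira has the highest closeness.

Akira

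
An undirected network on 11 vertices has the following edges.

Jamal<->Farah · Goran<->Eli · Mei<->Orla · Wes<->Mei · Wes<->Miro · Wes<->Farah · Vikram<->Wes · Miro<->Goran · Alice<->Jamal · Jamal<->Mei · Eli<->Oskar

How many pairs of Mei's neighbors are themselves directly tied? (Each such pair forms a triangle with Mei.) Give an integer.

Mei's neighbors are Jamal, Orla, and Wes, but none of them are tied to each other, so no triangle contains Mei.

0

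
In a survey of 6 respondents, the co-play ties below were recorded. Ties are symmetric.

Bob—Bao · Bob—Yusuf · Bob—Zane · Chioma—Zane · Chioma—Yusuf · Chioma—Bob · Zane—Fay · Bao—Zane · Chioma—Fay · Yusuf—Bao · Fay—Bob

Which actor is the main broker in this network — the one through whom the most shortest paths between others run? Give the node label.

Bob

Unnormalized betweenness of each node: Bao:1/3, Bob:5/3, Chioma:5/6, Fay:0, Yusuf:1/3, Zane:5/6.
Bob has the largest value, 5/3, making it the main broker — the node through which the most shortest paths run.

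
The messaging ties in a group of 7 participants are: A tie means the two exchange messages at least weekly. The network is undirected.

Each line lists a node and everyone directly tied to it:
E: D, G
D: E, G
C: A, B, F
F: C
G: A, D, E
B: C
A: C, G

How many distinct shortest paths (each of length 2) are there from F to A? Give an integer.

1

The shortest distance is 2, and the only length-2 path is F–C–A. So there is exactly 1 shortest path.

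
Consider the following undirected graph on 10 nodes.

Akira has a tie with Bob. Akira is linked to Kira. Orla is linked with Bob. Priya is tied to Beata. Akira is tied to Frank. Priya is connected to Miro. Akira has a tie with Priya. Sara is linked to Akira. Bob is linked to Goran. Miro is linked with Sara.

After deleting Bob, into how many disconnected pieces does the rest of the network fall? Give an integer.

3

Without Bob, the remaining ties split the others into: {Akira, Beata, Frank, Kira, Miro, Priya, Sara}; {Goran}; {Orla}.
That's 3 separate components.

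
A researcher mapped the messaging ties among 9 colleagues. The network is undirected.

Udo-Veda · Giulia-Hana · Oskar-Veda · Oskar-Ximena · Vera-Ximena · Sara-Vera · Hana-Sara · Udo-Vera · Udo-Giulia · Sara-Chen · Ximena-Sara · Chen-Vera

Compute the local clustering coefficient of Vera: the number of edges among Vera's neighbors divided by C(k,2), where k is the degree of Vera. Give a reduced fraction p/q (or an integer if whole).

Vera's neighbors: Chen, Sara, Udo, and Ximena (k = 4).
Possible neighbor pairs: C(4,2) = 6. Edges among them: Chen–Sara, Sara–Ximena → e = 2.
Clustering(Vera) = 2/6 = 1/3.

1/3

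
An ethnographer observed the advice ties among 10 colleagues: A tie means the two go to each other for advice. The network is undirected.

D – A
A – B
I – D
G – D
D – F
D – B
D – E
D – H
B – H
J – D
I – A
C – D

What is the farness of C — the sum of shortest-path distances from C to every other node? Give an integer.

Distances from C: A:2, B:2, D:1, E:2, F:2, G:2, H:2, I:2, J:2.
Sum = 2 + 2 + 1 + 2 + 2 + 2 + 2 + 2 + 2 = 17.

17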